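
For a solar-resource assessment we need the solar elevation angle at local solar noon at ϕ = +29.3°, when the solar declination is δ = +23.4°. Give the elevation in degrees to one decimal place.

At local noon the hour angle is zero, so the zenith angle equals |ϕ − δ| = |+29.3° − (+23.400°)| = 5.900°.
Elevation = 90° − 5.900° = 84.1°.

84.1°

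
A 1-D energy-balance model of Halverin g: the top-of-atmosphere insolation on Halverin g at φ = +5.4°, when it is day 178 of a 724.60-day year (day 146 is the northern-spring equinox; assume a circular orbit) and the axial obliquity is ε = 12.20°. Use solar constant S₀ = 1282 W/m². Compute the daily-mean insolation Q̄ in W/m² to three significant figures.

Solar longitude: λ_s = 360° × (178 − 146)/724.60 = 15.898°.
sin δ = sin 12.20° × sin 15.898° = 0.05789, so δ = +3.319°.
cos H₀ = −tan(+5.4°) tan(+3.319°) = -0.0055, H₀ = 1.5763 rad.
Bracket: H₀ sin φ sin δ + cos φ cos δ sin H₀ = 1.5763×0.09411×0.05789 + 0.99556×0.99832×0.99998 = 0.008588 + 0.993868 = 1.002456.
Q̄ = (S₀/π) × [bracket] = (1282/π) × 1.002456 = 409.1 W/m².

Q̄ ≈ 409 W/m²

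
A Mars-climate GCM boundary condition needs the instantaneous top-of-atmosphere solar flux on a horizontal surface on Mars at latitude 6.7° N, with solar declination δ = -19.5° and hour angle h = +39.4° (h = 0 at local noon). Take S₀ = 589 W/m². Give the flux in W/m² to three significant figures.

cos θ_z = sin φ sin δ + cos φ cos δ cos h = -0.038945 + 0.723436 = 0.684491.
Flux = S₀ · cos θ_z = 589 × 0.684491 = 403.2 W/m².

403 W/m²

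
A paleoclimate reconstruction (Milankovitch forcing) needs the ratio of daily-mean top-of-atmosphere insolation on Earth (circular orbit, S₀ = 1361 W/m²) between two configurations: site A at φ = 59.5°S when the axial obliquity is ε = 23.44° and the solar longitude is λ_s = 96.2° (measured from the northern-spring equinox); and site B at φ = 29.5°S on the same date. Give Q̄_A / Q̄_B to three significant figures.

Q̄_A / Q̄_B ≈ 0.120

— Configuration A (φ=-59.5°):
Solar declination: sin δ = sin ε · sin λ_s = sin 23.44° × sin 96.2° = 0.39546, so δ = +23.295°.
cos H₀ = −tan(-59.5°) tan(+23.295°) = 0.7309, H₀ = 0.7511 rad.
Bracket: H₀ sin φ sin δ + cos φ cos δ sin H₀ = 0.7511×-0.86163×0.39546 + 0.50754×0.91848×0.68244 = -0.255930 + 0.318130 = 0.062200.
Q̄ = (S₀/π) × [bracket] = (1361/π) × 0.062200 = 26.946 W/m².
— Configuration B (φ=-29.5°):
cos H₀ = −tan(-29.5°) tan(+23.295°) = 0.2436, H₀ = 1.3247 rad.
Bracket: H₀ sin φ sin δ + cos φ cos δ sin H₀ = 1.3247×-0.49242×0.39546 + 0.87036×0.91848×0.96988 = -0.257962 + 0.775330 = 0.517368.
Q̄ = (S₀/π) × [bracket] = (1361/π) × 0.517368 = 224.13 W/m².
Ratio Q̄_A / Q̄_B = 26.946 / 224.13 = 0.1202.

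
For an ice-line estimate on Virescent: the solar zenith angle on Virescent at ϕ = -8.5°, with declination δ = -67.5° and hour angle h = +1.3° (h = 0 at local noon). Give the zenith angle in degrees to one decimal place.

cos θ_z = sin ϕ sin δ + cos ϕ cos δ cos h = 0.136558 + 0.378383 = 0.514941.
θ_z = arccos(0.514941) = 59.0°.

θ_z = 59.0°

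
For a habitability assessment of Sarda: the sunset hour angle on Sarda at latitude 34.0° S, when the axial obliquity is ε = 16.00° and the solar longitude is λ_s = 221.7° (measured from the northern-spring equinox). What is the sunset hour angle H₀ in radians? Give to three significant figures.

Solar declination: sin δ = sin ε · sin λ_s = sin 16.00° × sin 221.7° = -0.18336, so δ = -10.566°.
cos H₀ = −tan φ · tan δ = −tan(-34.0°) × tan(-10.566°) = -0.1258, so H₀ = 1.6969 rad = 97.23°.

H₀ = 1.70 rad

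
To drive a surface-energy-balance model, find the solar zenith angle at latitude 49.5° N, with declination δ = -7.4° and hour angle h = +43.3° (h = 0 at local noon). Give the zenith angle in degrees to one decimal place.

cos θ_z = sin ϕ sin δ + cos ϕ cos δ cos h = -0.097937 + 0.468714 = 0.370777.
θ_z = arccos(0.370777) = 68.2°.

θ_z = 68.2°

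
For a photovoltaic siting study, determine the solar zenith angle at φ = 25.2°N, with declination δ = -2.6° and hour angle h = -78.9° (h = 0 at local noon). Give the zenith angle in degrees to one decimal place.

cos θ_z = sin φ sin δ + cos φ cos δ cos h = -0.019315 + 0.174020 = 0.154705.
θ_z = arccos(0.154705) = 81.1°.

θ_z = 81.1°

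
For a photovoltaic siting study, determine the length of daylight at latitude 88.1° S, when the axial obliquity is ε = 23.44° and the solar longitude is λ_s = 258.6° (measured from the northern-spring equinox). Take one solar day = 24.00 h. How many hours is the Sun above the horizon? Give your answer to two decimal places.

24.00 h

Solar declination: sin δ = sin ε · sin λ_s = sin 23.44° × sin 258.6° = -0.38994, so δ = -22.951°.
Sunrise equation: cos H₀ = −tan φ · tan δ = -12.7651 ≤ −1, so the Sun never sets (polar day) and H₀ = π.
Daylight = 2H₀/(2π) × 24.00 h = (3.1416/π) × 24.00 = 24.00 h.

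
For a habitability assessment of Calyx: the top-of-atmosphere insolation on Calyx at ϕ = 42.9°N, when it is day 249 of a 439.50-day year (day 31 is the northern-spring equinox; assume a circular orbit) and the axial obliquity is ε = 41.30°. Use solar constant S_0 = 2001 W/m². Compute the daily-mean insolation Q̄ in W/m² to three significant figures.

Q̄ ≈ 478 W/m²

Solar longitude: L_s = 360° × (249 − 31)/439.50 = 178.567°.
sin δ = sin 41.30° × sin 178.567° = 0.01651, so δ = +0.946°.
cos h₀ = −tan(+42.9°) tan(+0.946°) = -0.0153, h₀ = 1.5861 rad.
Bracket: h₀ sin ϕ sin δ + cos ϕ cos δ sin h₀ = 1.5861×0.68072×0.01651 + 0.73254×0.99986×0.99988 = 0.017826 + 0.732350 = 0.750176.
Q̄ = (S_0/π) × [bracket] = (2001/π) × 0.750176 = 477.8 W/m².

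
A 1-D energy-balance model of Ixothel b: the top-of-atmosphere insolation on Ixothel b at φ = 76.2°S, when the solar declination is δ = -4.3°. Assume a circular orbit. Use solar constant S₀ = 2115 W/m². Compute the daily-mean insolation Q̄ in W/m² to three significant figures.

cos H₀ = −tan(-76.2°) tan(-4.300°) = -0.3061, H₀ = 1.8819 rad.
Bracket: H₀ sin φ sin δ + cos φ cos δ sin H₀ = 1.8819×-0.97113×-0.07498 + 0.23853×0.99719×0.95199 = 0.137031 + 0.226440 = 0.363471.
Q̄ = (S₀/π) × [bracket] = (2115/π) × 0.363471 = 244.7 W/m².

Q̄ ≈ 245 W/m²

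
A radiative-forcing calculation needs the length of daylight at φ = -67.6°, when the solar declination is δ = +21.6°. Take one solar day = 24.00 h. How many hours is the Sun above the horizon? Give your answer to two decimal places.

2.15 h

cos H₀ = −tan φ · tan δ = −tan(-67.6°) × tan(+21.600°) = 0.9606, so H₀ = 0.2817 rad = 16.14°.
Daylight = 2H₀/(2π) × 24.00 h = (0.2817/π) × 24.00 = 2.15 h.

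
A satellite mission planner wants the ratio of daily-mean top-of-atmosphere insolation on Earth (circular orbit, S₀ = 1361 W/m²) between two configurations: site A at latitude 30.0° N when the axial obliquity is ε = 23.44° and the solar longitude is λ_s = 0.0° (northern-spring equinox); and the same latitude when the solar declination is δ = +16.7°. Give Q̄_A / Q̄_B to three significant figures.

Q̄_A / Q̄_B ≈ 0.811

— Configuration A (φ=+30.0°):
Solar declination: sin δ = sin ε · sin λ_s = sin 23.44° × sin 0.0° = 0.00000, so δ = +0.000°.
cos H₀ = −tan(+30.0°) tan(+0.000°) = -0.0000, H₀ = 1.5708 rad.
Bracket: H₀ sin φ sin δ + cos φ cos δ sin H₀ = 1.5708×0.50000×0.00000 + 0.86603×1.00000×1.00000 = 0.000000 + 0.866030 = 0.866030.
Q̄ = (S₀/π) × [bracket] = (1361/π) × 0.866030 = 375.18 W/m².
— Configuration B (φ=+30.0°):
cos H₀ = −tan(+30.0°) tan(+16.700°) = -0.1732, H₀ = 1.7449 rad.
Bracket: H₀ sin φ sin δ + cos φ cos δ sin H₀ = 1.7449×0.50000×0.28736 + 0.86603×0.95782×0.98488 = 0.250707 + 0.816959 = 1.067666.
Q̄ = (S₀/π) × [bracket] = (1361/π) × 1.067666 = 462.53 W/m².
Ratio Q̄_A / Q̄_B = 375.18 / 462.53 = 0.8111.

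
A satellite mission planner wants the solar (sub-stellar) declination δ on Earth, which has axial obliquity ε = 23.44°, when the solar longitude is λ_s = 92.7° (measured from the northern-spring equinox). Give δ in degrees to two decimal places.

δ = +23.41°

sin δ = sin ε · sin λ_s = sin 23.44° × sin 92.7° = 0.397347.
δ = arcsin(0.397347) = +23.41°.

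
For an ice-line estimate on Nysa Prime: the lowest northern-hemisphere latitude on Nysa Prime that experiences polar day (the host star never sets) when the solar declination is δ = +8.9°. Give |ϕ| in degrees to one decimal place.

|ϕ| = 81.1°

Polar day requires cos h₀ = −tan ϕ tan δ ≤ −1, i.e. tan ϕ tan δ ≥ 1.
The boundary is |tan ϕ| · |tan δ| = 1, so |ϕ| = 90° − |δ| = 90° − 8.9° = 81.1° in the northern hemisphere.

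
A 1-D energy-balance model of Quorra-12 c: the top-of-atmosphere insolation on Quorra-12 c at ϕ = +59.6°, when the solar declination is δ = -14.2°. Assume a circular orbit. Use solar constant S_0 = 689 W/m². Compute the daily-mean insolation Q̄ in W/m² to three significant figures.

Q̄ ≈ 44.9 W/m²

cos h₀ = −tan(+59.6°) tan(-14.200°) = 0.4313, h₀ = 1.1249 rad.
Bracket: h₀ sin ϕ sin δ + cos ϕ cos δ sin h₀ = 1.1249×0.86251×-0.24531 + 0.50603×0.96945×0.90221 = -0.238009 + 0.442598 = 0.204589.
Q̄ = (S_0/π) × [bracket] = (689/π) × 0.204589 = 44.87 W/m².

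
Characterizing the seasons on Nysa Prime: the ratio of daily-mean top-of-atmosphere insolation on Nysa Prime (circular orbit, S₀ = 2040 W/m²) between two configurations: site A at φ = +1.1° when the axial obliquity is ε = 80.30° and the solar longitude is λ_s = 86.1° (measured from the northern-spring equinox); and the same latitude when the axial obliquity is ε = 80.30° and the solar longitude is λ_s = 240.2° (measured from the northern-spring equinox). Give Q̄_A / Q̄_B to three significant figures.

Q̄_A / Q̄_B ≈ 0.430

— Configuration A (φ=+1.1°):
Solar declination: sin δ = sin ε · sin λ_s = sin 80.30° × sin 86.1° = 0.98342, so δ = +79.552°.
cos H₀ = −tan(+1.1°) tan(+79.552°) = -0.1041, H₀ = 1.6751 rad.
Bracket: H₀ sin φ sin δ + cos φ cos δ sin H₀ = 1.6751×0.01920×0.98342 + 0.99982×0.18134×0.99456 = 0.031629 + 0.180321 = 0.211950.
Q̄ = (S₀/π) × [bracket] = (2040/π) × 0.211950 = 137.63 W/m².
— Configuration B (φ=+1.1°):
Solar declination: sin δ = sin ε · sin λ_s = sin 80.30° × sin 240.2° = -0.85536, so δ = -58.799°.
cos H₀ = −tan(+1.1°) tan(-58.799°) = 0.0317, H₀ = 1.5391 rad.
Bracket: H₀ sin φ sin δ + cos φ cos δ sin H₀ = 1.5391×0.01920×-0.85536 + 0.99982×0.51804×0.99950 = -0.025277 + 0.517688 = 0.492411.
Q̄ = (S₀/π) × [bracket] = (2040/π) × 0.492411 = 319.75 W/m².
Ratio Q̄_A / Q̄_B = 137.63 / 319.75 = 0.4304.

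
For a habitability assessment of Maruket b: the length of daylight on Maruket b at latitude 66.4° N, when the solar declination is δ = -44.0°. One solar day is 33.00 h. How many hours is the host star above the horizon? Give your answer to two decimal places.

cos H₀ = −tan φ · tan δ = 2.2104 ≥ 1, so the host star never rises (polar night) and H₀ = 0.
Daylight = 2H₀/(2π) × 33.00 h = (0.0000/π) × 33.00 = 0.00 h.

0.00 h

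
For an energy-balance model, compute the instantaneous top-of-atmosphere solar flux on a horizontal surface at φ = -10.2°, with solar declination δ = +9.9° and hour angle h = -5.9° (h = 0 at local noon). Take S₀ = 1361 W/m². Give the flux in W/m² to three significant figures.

1.27e+03 W/m²

cos θ_z = sin φ sin δ + cos φ cos δ cos h = -0.030446 + 0.964404 = 0.933958.
Flux = S₀ · cos θ_z = 1361 × 0.933958 = 1271 W/m².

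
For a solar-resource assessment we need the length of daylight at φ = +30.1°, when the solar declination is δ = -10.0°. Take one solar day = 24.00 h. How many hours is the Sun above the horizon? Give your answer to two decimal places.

11.22 h

cos H₀ = −tan φ · tan δ = −tan(+30.1°) × tan(-10.000°) = 0.1022, so H₀ = 1.4684 rad = 84.13°.
Daylight = 2H₀/(2π) × 24.00 h = (1.4684/π) × 24.00 = 11.22 h.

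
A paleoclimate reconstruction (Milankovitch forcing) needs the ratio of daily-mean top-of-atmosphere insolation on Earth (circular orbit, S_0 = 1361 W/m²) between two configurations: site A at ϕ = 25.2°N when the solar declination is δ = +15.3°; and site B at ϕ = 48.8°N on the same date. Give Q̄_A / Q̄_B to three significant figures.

— Configuration A (ϕ=+25.2°):
cos h₀ = −tan(+25.2°) tan(+15.300°) = -0.1287, h₀ = 1.6999 rad.
Bracket: h₀ sin ϕ sin δ + cos ϕ cos δ sin h₀ = 1.6999×0.42578×0.26387 + 0.90483×0.96456×0.99168 = 0.190985 + 0.865501 = 1.056486.
Q̄ = (S_0/π) × [bracket] = (1361/π) × 1.056486 = 457.69 W/m².
— Configuration B (ϕ=+48.8°):
cos h₀ = −tan(+48.8°) tan(+15.300°) = -0.3125, h₀ = 1.8886 rad.
Bracket: h₀ sin ϕ sin δ + cos ϕ cos δ sin h₀ = 1.8886×0.75241×0.26387 + 0.65869×0.96456×0.94992 = 0.374960 + 0.603528 = 0.978488.
Q̄ = (S_0/π) × [bracket] = (1361/π) × 0.978488 = 423.90 W/m².
Ratio Q̄_A / Q̄_B = 457.69 / 423.90 = 1.080.

Q̄_A / Q̄_B ≈ 1.08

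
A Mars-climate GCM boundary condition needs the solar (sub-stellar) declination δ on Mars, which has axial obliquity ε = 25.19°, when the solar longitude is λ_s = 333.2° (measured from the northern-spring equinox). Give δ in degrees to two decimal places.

δ = -11.06°

sin δ = sin ε · sin λ_s = sin 25.19° × sin 333.2° = -0.191903.
δ = arcsin(-0.191903) = -11.06°.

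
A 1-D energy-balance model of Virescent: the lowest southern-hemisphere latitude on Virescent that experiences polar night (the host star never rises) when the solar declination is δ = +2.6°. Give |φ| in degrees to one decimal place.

Polar night requires cos H₀ = −tan φ tan δ ≥ 1, i.e. tan φ tan δ ≤ −1.
The boundary is |tan φ| · |tan δ| = 1, so |φ| = 90° − |δ| = 90° − 2.6° = 87.4° in the southern hemisphere.

|φ| = 87.4°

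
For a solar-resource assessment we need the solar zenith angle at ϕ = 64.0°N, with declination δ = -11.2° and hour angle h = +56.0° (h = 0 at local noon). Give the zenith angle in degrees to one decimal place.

θ_z = 86.2°

cos θ_z = sin ϕ sin δ + cos ϕ cos δ cos h = -0.174577 + 0.240465 = 0.065888.
θ_z = arccos(0.065888) = 86.2°.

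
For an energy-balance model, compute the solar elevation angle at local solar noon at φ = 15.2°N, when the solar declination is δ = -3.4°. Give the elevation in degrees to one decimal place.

At local noon the hour angle is zero, so the zenith angle equals |φ − δ| = |+15.2° − (-3.400°)| = 18.600°.
Elevation = 90° − 18.600° = 71.4°.

71.4°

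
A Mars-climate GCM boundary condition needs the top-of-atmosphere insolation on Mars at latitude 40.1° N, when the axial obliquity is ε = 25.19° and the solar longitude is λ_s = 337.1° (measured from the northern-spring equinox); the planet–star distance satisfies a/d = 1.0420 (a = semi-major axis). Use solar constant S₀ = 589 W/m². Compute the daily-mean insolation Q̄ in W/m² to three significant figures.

Solar declination: sin δ = sin ε · sin λ_s = sin 25.19° × sin 337.1° = -0.16562, so δ = -9.533°.
cos H₀ = −tan(+40.1°) tan(-9.533°) = 0.1414, H₀ = 1.4289 rad.
Bracket: H₀ sin φ sin δ + cos φ cos δ sin H₀ = 1.4289×0.64412×-0.16562 + 0.76492×0.98619×0.98995 = -0.152434 + 0.746775 = 0.594341.
Inverse-square distance factor (a/d)² = 1.0420² = 1.085764.
Q̄ = (S₀/π) × 1.085764 × [bracket] = (589/π) × 1.085764 × 0.594341 = 121.0 W/m².

Q̄ ≈ 121 W/m²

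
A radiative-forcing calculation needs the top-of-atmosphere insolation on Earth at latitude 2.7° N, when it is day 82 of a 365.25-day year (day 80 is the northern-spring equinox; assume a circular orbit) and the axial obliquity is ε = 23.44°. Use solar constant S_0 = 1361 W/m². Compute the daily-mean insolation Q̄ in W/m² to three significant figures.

Solar longitude: L_s = 360° × (82 − 80)/365.25 = 1.971°.
sin δ = sin 23.44° × sin 1.971° = 0.01368, so δ = +0.784°.
cos h₀ = −tan(+2.7°) tan(+0.784°) = -0.0006, h₀ = 1.5714 rad.
Bracket: h₀ sin ϕ sin δ + cos ϕ cos δ sin h₀ = 1.5714×0.04711×0.01368 + 0.99889×0.99991×1.00000 = 0.001013 + 0.998800 = 0.999813.
Q̄ = (S_0/π) × [bracket] = (1361/π) × 0.999813 = 433.1 W/m².

Q̄ ≈ 433 W/m²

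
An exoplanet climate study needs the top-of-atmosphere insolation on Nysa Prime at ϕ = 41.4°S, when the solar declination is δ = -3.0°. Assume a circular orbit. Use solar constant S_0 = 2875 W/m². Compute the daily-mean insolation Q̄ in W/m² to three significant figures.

Q̄ ≈ 736 W/m²

cos h₀ = −tan(-41.4°) tan(-3.000°) = -0.0462, h₀ = 1.6170 rad.
Bracket: h₀ sin ϕ sin δ + cos ϕ cos δ sin h₀ = 1.6170×-0.66131×-0.05234 + 0.75011×0.99863×0.99893 = 0.055969 + 0.748281 = 0.804250.
Q̄ = (S_0/π) × [bracket] = (2875/π) × 0.804250 = 736.0 W/m².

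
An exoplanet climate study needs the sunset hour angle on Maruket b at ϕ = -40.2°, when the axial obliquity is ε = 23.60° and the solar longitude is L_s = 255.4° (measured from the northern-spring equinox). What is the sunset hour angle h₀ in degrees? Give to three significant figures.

Solar declination: sin δ = sin ε · sin L_s = sin 23.60° × sin 255.4° = -0.38742, so δ = -22.794°.
cos h₀ = −tan ϕ · tan δ = −tan(-40.2°) × tan(-22.794°) = -0.3551, so h₀ = 1.9339 rad = 110.80°.

h₀ = 111°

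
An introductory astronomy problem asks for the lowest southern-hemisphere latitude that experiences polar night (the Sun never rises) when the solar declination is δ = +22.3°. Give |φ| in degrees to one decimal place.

|φ| = 67.7°

Polar night requires cos H₀ = −tan φ tan δ ≥ 1, i.e. tan φ tan δ ≤ −1.
The boundary is |tan φ| · |tan δ| = 1, so |φ| = 90° − |δ| = 90° − 22.3° = 67.7° in the southern hemisphere.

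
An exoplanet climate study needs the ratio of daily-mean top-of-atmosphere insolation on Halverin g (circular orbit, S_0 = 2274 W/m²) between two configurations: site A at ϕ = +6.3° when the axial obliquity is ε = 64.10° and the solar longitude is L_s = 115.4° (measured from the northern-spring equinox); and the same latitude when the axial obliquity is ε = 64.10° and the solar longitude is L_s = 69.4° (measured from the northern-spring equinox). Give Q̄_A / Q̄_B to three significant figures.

— Configuration A (ϕ=+6.3°):
Solar declination: sin δ = sin ε · sin L_s = sin 64.10° × sin 115.4° = 0.81260, so δ = +54.351°.
cos h₀ = −tan(+6.3°) tan(+54.351°) = -0.1539, h₀ = 1.7253 rad.
Bracket: h₀ sin ϕ sin δ + cos ϕ cos δ sin h₀ = 1.7253×0.10973×0.81260 + 0.99396×0.58282×0.98808 = 0.153839 + 0.572395 = 0.726234.
Q̄ = (S_0/π) × [bracket] = (2274/π) × 0.726234 = 525.67 W/m².
— Configuration B (ϕ=+6.3°):
Solar declination: sin δ = sin ε · sin L_s = sin 64.10° × sin 69.4° = 0.84204, so δ = +57.356°.
cos h₀ = −tan(+6.3°) tan(+57.356°) = -0.1723, h₀ = 1.7440 rad.
Bracket: h₀ sin ϕ sin δ + cos ϕ cos δ sin h₀ = 1.7440×0.10973×0.84204 + 0.99396×0.53942×0.98504 = 0.161140 + 0.528141 = 0.689281.
Q̄ = (S_0/π) × [bracket] = (2274/π) × 0.689281 = 498.93 W/m².
Ratio Q̄_A / Q̄_B = 525.67 / 498.93 = 1.054.

Q̄_A / Q̄_B ≈ 1.05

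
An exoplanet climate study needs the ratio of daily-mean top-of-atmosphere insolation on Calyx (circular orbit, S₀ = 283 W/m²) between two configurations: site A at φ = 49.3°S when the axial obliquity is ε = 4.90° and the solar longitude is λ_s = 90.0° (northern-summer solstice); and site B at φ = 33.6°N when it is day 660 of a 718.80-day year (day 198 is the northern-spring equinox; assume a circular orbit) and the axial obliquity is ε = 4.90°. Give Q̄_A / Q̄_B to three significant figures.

Q̄_A / Q̄_B ≈ 0.712

— Configuration A (φ=-49.3°):
Solar declination: sin δ = sin ε · sin λ_s = sin 4.90° × sin 90.0° = 0.08542, so δ = +4.900°.
cos H₀ = −tan(-49.3°) tan(+4.900°) = 0.0997, H₀ = 1.4710 rad.
Bracket: H₀ sin φ sin δ + cos φ cos δ sin H₀ = 1.4710×-0.75813×0.08542 + 0.65210×0.99635×0.99502 = -0.095261 + 0.646484 = 0.551223.
Q̄ = (S₀/π) × [bracket] = (283/π) × 0.551223 = 49.655 W/m².
— Configuration B (φ=+33.6°):
Solar longitude: λ_s = 360° × (660 − 198)/718.80 = 231.386°.
sin δ = sin 4.90° × sin 231.386° = -0.06674, so δ = -3.827°.
cos H₀ = −tan(+33.6°) tan(-3.827°) = 0.0444, H₀ = 1.5263 rad.
Bracket: H₀ sin φ sin δ + cos φ cos δ sin H₀ = 1.5263×0.55339×-0.06674 + 0.83292×0.99777×0.99901 = -0.056371 + 0.830240 = 0.773869.
Q̄ = (S₀/π) × [bracket] = (283/π) × 0.773869 = 69.711 W/m².
Ratio Q̄_A / Q̄_B = 49.655 / 69.711 = 0.7123.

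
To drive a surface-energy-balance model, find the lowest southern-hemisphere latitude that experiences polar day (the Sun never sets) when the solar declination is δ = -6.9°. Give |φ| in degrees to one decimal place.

Polar day requires cos H₀ = −tan φ tan δ ≤ −1, i.e. tan φ tan δ ≥ 1.
The boundary is |tan φ| · |tan δ| = 1, so |φ| = 90° − |δ| = 90° − 6.9° = 83.1° in the southern hemisphere.

|φ| = 83.1°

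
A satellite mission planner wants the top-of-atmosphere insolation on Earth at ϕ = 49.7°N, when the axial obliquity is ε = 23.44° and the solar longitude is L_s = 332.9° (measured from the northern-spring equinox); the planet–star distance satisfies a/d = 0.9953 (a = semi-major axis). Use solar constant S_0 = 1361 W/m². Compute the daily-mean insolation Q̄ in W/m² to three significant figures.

Q̄ ≈ 186 W/m²

Solar declination: sin δ = sin ε · sin L_s = sin 23.44° × sin 332.9° = -0.18121, so δ = -10.440°.
cos h₀ = −tan(+49.7°) tan(-10.440°) = 0.2173, h₀ = 1.3518 rad.
Bracket: h₀ sin ϕ sin δ + cos ϕ cos δ sin h₀ = 1.3518×0.76267×-0.18121 + 0.64679×0.98344×0.97611 = -0.186823 + 0.620883 = 0.434060.
Inverse-square distance factor (a/d)² = 0.9953² = 0.990622.
Q̄ = (S_0/π) × 0.990622 × [bracket] = (1361/π) × 0.990622 × 0.434060 = 186.3 W/m².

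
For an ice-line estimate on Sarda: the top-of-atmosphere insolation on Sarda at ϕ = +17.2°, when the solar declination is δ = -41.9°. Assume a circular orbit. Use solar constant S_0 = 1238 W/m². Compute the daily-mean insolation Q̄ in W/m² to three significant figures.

cos h₀ = −tan(+17.2°) tan(-41.900°) = 0.2777, h₀ = 1.2894 rad.
Bracket: h₀ sin ϕ sin δ + cos ϕ cos δ sin h₀ = 1.2894×0.29571×-0.66783 + 0.95528×0.74431×0.96065 = -0.254636 + 0.683046 = 0.428410.
Q̄ = (S_0/π) × [bracket] = (1238/π) × 0.428410 = 168.8 W/m².

Q̄ ≈ 169 W/m²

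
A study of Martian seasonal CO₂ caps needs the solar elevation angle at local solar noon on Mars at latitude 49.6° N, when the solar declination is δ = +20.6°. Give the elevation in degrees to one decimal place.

At local noon the hour angle is zero, so the zenith angle equals |ϕ − δ| = |+49.6° − (+20.600°)| = 29.000°.
Elevation = 90° − 29.000° = 61.0°.

61.0°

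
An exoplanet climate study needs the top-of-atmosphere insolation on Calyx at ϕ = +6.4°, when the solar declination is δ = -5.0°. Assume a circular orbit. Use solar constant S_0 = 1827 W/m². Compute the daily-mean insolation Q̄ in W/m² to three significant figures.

cos h₀ = −tan(+6.4°) tan(-5.000°) = 0.0098, h₀ = 1.5610 rad.
Bracket: h₀ sin ϕ sin δ + cos ϕ cos δ sin h₀ = 1.5610×0.11147×-0.08716 + 0.99377×0.99619×0.99995 = -0.015166 + 0.989934 = 0.974768.
Q̄ = (S_0/π) × [bracket] = (1827/π) × 0.974768 = 566.9 W/m².

Q̄ ≈ 567 W/m²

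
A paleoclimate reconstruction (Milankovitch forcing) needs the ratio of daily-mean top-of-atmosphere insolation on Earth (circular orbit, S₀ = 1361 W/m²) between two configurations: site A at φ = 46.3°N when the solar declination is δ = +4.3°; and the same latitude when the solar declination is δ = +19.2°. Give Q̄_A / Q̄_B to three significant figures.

— Configuration A (φ=+46.3°):
cos H₀ = −tan(+46.3°) tan(+4.300°) = -0.0787, H₀ = 1.6496 rad.
Bracket: H₀ sin φ sin δ + cos φ cos δ sin H₀ = 1.6496×0.72297×0.07498 + 0.69088×0.99719×0.99690 = 0.089422 + 0.686803 = 0.776225.
Q̄ = (S₀/π) × [bracket] = (1361/π) × 0.776225 = 336.28 W/m².
— Configuration B (φ=+46.3°):
cos H₀ = −tan(+46.3°) tan(+19.200°) = -0.3644, H₀ = 1.9438 rad.
Bracket: H₀ sin φ sin δ + cos φ cos δ sin H₀ = 1.9438×0.72297×0.32887 + 0.69088×0.94438×0.93124 = 0.462164 + 0.607591 = 1.069755.
Q̄ = (S₀/π) × [bracket] = (1361/π) × 1.069755 = 463.44 W/m².
Ratio Q̄_A / Q̄_B = 336.28 / 463.44 = 0.7256.

Q̄_A / Q̄_B ≈ 0.726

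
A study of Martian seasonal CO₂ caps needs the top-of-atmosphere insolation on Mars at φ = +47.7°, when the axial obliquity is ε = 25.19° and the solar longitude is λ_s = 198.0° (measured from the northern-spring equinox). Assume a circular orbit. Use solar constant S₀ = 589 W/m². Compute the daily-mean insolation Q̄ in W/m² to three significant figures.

Q̄ ≈ 97.8 W/m²

Solar declination: sin δ = sin ε · sin λ_s = sin 25.19° × sin 198.0° = -0.13152, so δ = -7.558°.
cos H₀ = −tan(+47.7°) tan(-7.558°) = 0.1458, H₀ = 1.4245 rad.
Bracket: H₀ sin φ sin δ + cos φ cos δ sin H₀ = 1.4245×0.73963×-0.13152 + 0.67301×0.99131×0.98931 = -0.138570 + 0.660030 = 0.521460.
Q̄ = (S₀/π) × [bracket] = (589/π) × 0.521460 = 97.77 W/m².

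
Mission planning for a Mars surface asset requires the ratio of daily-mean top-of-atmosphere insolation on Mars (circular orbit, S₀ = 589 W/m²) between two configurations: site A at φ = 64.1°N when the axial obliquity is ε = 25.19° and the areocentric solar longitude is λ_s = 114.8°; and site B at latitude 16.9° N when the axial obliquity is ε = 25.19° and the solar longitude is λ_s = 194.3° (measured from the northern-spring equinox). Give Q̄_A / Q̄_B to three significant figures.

— Configuration A (φ=+64.1°):
sin δ = sin 25.19° × sin 114.8° = 0.38637, so δ = +22.729°.
cos H₀ = −tan(+64.1°) tan(+22.729°) = -0.8627, H₀ = 2.6114 rad.
Bracket: H₀ sin φ sin δ + cos φ cos δ sin H₀ = 2.6114×0.89956×0.38637 + 0.43680×0.92234×0.50573 = 0.907626 + 0.203748 = 1.111374.
Q̄ = (S₀/π) × [bracket] = (589/π) × 1.111374 = 208.37 W/m².
— Configuration B (φ=+16.9°):
Solar declination: sin δ = sin ε · sin λ_s = sin 25.19° × sin 194.3° = -0.10513, so δ = -6.035°.
cos H₀ = −tan(+16.9°) tan(-6.035°) = 0.0321, H₀ = 1.5387 rad.
Bracket: H₀ sin φ sin δ + cos φ cos δ sin H₀ = 1.5387×0.29070×-0.10513 + 0.95681×0.99446×0.99948 = -0.047025 + 0.951014 = 0.903989.
Q̄ = (S₀/π) × [bracket] = (589/π) × 0.903989 = 169.48 W/m².
Ratio Q̄_A / Q̄_B = 208.37 / 169.48 = 1.229.

Q̄_A / Q̄_B ≈ 1.23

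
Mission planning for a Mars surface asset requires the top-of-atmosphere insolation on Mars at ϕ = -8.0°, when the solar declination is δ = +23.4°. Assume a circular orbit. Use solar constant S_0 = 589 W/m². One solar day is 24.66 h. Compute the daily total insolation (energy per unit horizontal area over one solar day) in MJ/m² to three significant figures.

cos h₀ = −tan(-8.0°) tan(+23.400°) = 0.0608, h₀ = 1.5099 rad.
Bracket: h₀ sin ϕ sin δ + cos ϕ cos δ sin h₀ = 1.5099×-0.13917×0.39715 + 0.99027×0.91775×0.99815 = -0.083454 + 0.907139 = 0.823685.
Q̄ = (S_0/π) × [bracket] = (589/π) × 0.823685 = 154.43 W/m².
Daily total = Q̄ × 24.66 h × 3600 s/h = 154.43 × 24.66 × 3600 / 10⁶ = 13.71 MJ/m².

13.7 MJ/m²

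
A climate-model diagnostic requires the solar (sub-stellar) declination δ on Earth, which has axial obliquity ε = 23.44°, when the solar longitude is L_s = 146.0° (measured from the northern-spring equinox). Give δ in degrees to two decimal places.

δ = +12.85°

sin δ = sin ε · sin L_s = sin 23.44° × sin 146.0° = 0.222441.
δ = arcsin(0.222441) = +12.85°.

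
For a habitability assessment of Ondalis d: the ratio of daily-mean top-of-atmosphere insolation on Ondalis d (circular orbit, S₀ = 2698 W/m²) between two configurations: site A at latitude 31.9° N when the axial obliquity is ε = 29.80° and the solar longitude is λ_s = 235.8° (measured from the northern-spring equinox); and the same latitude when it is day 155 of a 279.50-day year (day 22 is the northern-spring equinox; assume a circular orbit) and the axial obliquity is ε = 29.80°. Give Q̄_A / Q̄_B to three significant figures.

— Configuration A (φ=+31.9°):
Solar declination: sin δ = sin ε · sin λ_s = sin 29.80° × sin 235.8° = -0.41104, so δ = -24.270°.
cos H₀ = −tan(+31.9°) tan(-24.270°) = 0.2807, H₀ = 1.2863 rad.
Bracket: H₀ sin φ sin δ + cos φ cos δ sin H₀ = 1.2863×0.52844×-0.41104 + 0.84897×0.91162×0.95981 = -0.279397 + 0.742833 = 0.463436.
Q̄ = (S₀/π) × [bracket] = (2698/π) × 0.463436 = 398.00 W/m².
— Configuration B (φ=+31.9°):
Solar longitude: λ_s = 360° × (155 − 22)/279.50 = 171.306°.
sin δ = sin 29.80° × sin 171.306° = 0.07512, so δ = +4.308°.
cos H₀ = −tan(+31.9°) tan(+4.308°) = -0.0469, H₀ = 1.6177 rad.
Bracket: H₀ sin φ sin δ + cos φ cos δ sin H₀ = 1.6177×0.52844×0.07512 + 0.84897×0.99717×0.99890 = 0.064217 + 0.845636 = 0.909853.
Q̄ = (S₀/π) × [bracket] = (2698/π) × 0.909853 = 781.38 W/m².
Ratio Q̄_A / Q̄_B = 398.00 / 781.38 = 0.5094.

Q̄_A / Q̄_B ≈ 0.509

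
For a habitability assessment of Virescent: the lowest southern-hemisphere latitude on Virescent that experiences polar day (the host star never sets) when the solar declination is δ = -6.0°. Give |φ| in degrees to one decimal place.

|φ| = 84.0°

Polar day requires cos H₀ = −tan φ tan δ ≤ −1, i.e. tan φ tan δ ≥ 1.
The boundary is |tan φ| · |tan δ| = 1, so |φ| = 90° − |δ| = 90° − 6.0° = 84.0° in the southern hemisphere.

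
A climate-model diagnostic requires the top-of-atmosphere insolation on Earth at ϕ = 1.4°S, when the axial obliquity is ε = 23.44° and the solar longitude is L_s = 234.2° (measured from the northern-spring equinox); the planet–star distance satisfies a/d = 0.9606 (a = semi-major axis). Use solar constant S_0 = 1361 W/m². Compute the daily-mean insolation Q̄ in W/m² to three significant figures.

Solar declination: sin δ = sin ε · sin L_s = sin 23.44° × sin 234.2° = -0.32263, so δ = -18.822°.
cos h₀ = −tan(-1.4°) tan(-18.822°) = -0.0083, h₀ = 1.5791 rad.
Bracket: h₀ sin ϕ sin δ + cos ϕ cos δ sin h₀ = 1.5791×-0.02443×-0.32263 + 0.99970×0.94652×0.99997 = 0.012446 + 0.946208 = 0.958654.
Inverse-square distance factor (a/d)² = 0.9606² = 0.922752.
Q̄ = (S_0/π) × 0.922752 × [bracket] = (1361/π) × 0.922752 × 0.958654 = 383.2 W/m².

Q̄ ≈ 383 W/m²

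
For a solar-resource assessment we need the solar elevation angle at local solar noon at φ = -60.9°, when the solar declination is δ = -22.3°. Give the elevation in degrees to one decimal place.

51.4°

At local noon the hour angle is zero, so the zenith angle equals |φ − δ| = |-60.9° − (-22.300°)| = 38.600°.
Elevation = 90° − 38.600° = 51.4°.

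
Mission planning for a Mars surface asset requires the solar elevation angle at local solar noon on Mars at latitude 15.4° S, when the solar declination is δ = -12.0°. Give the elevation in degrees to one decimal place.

86.6°

At local noon the hour angle is zero, so the zenith angle equals |φ − δ| = |-15.4° − (-12.000°)| = 3.400°.
Elevation = 90° − 3.400° = 86.6°.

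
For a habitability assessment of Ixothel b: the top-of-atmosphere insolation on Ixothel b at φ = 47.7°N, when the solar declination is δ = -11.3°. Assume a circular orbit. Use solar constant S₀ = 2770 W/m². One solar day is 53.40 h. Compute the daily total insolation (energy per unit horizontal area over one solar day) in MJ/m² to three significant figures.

76.0 MJ/m²

cos H₀ = −tan(+47.7°) tan(-11.300°) = 0.2196, H₀ = 1.3494 rad.
Bracket: H₀ sin φ sin δ + cos φ cos δ sin H₀ = 1.3494×0.73963×-0.19595 + 0.67301×0.98061×0.97559 = -0.195569 + 0.643851 = 0.448282.
Q̄ = (S₀/π) × [bracket] = (2770/π) × 0.448282 = 395.26 W/m².
Daily total = Q̄ × 53.40 h × 3600 s/h = 395.26 × 53.40 × 3600 / 10⁶ = 75.98 MJ/m².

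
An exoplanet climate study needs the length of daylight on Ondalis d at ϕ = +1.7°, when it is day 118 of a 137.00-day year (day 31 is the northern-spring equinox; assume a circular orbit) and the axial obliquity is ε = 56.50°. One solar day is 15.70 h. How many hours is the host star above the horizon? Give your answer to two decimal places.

Solar longitude: L_s = 360° × (118 − 31)/137.00 = 228.613°.
sin δ = sin 56.50° × sin 228.613° = -0.62563, so δ = -38.729°.
cos h₀ = −tan ϕ · tan δ = −tan(+1.7°) × tan(-38.729°) = 0.0238, so h₀ = 1.5470 rad = 88.64°.
Daylight = 2h₀/(2π) × 15.70 h = (1.5470/π) × 15.70 = 7.73 h.

7.73 h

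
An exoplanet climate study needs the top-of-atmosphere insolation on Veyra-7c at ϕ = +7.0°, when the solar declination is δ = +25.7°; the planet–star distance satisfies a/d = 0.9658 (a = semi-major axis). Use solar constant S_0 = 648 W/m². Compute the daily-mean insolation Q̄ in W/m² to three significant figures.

Q̄ ≈ 188 W/m²

cos h₀ = −tan(+7.0°) tan(+25.700°) = -0.0591, h₀ = 1.6299 rad.
Bracket: h₀ sin ϕ sin δ + cos ϕ cos δ sin h₀ = 1.6299×0.12187×0.43366 + 0.99255×0.90108×0.99825 = 0.086140 + 0.892802 = 0.978942.
Inverse-square distance factor (a/d)² = 0.9658² = 0.932770.
Q̄ = (S_0/π) × 0.932770 × [bracket] = (648/π) × 0.932770 × 0.978942 = 188.3 W/m².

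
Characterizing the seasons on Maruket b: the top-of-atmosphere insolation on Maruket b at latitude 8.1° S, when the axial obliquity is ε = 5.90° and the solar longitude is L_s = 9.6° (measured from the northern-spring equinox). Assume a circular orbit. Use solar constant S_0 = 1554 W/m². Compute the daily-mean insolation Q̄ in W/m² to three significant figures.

Q̄ ≈ 488 W/m²

Solar declination: sin δ = sin ε · sin L_s = sin 5.90° × sin 9.6° = 0.01714, so δ = +0.982°.
cos h₀ = −tan(-8.1°) tan(+0.982°) = 0.0024, h₀ = 1.5684 rad.
Bracket: h₀ sin ϕ sin δ + cos ϕ cos δ sin h₀ = 1.5684×-0.14090×0.01714 + 0.99002×0.99985×1.00000 = -0.003788 + 0.989871 = 0.986083.
Q̄ = (S_0/π) × [bracket] = (1554/π) × 0.986083 = 487.8 W/m².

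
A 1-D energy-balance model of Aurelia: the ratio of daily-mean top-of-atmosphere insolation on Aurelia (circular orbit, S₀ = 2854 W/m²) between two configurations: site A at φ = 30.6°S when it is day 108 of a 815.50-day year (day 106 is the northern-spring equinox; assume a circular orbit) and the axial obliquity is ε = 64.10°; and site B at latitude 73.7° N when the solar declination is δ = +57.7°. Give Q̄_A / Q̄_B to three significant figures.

Q̄_A / Q̄_B ≈ 0.333

— Configuration A (φ=-30.6°):
Solar longitude: λ_s = 360° × (108 − 106)/815.50 = 0.883°.
sin δ = sin 64.10° × sin 0.883° = 0.01386, so δ = +0.794°.
cos H₀ = −tan(-30.6°) tan(+0.794°) = 0.0082, H₀ = 1.5626 rad.
Bracket: H₀ sin φ sin δ + cos φ cos δ sin H₀ = 1.5626×-0.50904×0.01386 + 0.86074×0.99990×0.99997 = -0.011025 + 0.860628 = 0.849603.
Q̄ = (S₀/π) × [bracket] = (2854/π) × 0.849603 = 771.83 W/m².
— Configuration B (φ=+73.7°):
cos H₀ = −tan(+73.7°) tan(+57.700°) = -5.4095 ≤ −1 ⇒ polar day, H₀ = π.
Bracket: H₀ sin φ sin δ + cos φ cos δ sin H₀ = 3.1416×0.95981×0.84526 + 0.28067×0.53435×0.00000 = 2.548746 + 0.000000 = 2.548746.
Q̄ = (S₀/π) × [bracket] = (2854/π) × 2.548746 = 2315.4 W/m².
Ratio Q̄_A / Q̄_B = 771.83 / 2315.4 = 0.3333.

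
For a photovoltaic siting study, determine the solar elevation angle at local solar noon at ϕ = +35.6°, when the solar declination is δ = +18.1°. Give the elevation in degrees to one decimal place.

At local noon the hour angle is zero, so the zenith angle equals |ϕ − δ| = |+35.6° − (+18.100°)| = 17.500°.
Elevation = 90° − 17.500° = 72.5°.

72.5°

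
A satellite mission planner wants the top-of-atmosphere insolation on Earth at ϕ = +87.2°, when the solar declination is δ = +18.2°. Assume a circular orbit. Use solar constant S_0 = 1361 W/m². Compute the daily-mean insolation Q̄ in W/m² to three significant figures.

Q̄ ≈ 425 W/m²

cos h₀ = −tan(+87.2°) tan(+18.200°) = -6.7225 ≤ −1 ⇒ polar day, h₀ = π.
Bracket: h₀ sin ϕ sin δ + cos ϕ cos δ sin h₀ = 3.1416×0.99881×0.31233 + 0.04885×0.94997×0.00000 = 0.980048 + 0.000000 = 0.980048.
Q̄ = (S_0/π) × [bracket] = (1361/π) × 0.980048 = 424.6 W/m².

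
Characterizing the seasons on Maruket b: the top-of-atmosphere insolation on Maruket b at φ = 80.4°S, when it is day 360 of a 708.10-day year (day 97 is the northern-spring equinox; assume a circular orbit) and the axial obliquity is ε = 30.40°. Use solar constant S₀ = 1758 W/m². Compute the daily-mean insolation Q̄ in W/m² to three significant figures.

Q̄ ≈ 0.00 W/m²

Solar longitude: λ_s = 360° × (360 − 97)/708.10 = 133.710°.
sin δ = sin 30.40° × sin 133.710° = 0.36579, so δ = +21.456°.
cos H₀ = −tan(-80.4°) tan(+21.456°) = 2.3237 ≥ 1 ⇒ polar night, H₀ = 0 and Q̄ = 0.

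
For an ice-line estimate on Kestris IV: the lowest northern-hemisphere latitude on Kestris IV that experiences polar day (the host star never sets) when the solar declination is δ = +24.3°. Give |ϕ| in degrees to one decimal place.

|ϕ| = 65.7°

Polar day requires cos h₀ = −tan ϕ tan δ ≤ −1, i.e. tan ϕ tan δ ≥ 1.
The boundary is |tan ϕ| · |tan δ| = 1, so |ϕ| = 90° − |δ| = 90° − 24.3° = 65.7° in the northern hemisphere.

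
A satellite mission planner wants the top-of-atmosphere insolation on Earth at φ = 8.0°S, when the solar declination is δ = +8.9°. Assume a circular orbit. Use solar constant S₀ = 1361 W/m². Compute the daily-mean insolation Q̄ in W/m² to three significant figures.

cos H₀ = −tan(-8.0°) tan(+8.900°) = 0.0220, H₀ = 1.5488 rad.
Bracket: H₀ sin φ sin δ + cos φ cos δ sin H₀ = 1.5488×-0.13917×0.15471 + 0.99027×0.98796×0.99976 = -0.033347 + 0.978112 = 0.944765.
Q̄ = (S₀/π) × [bracket] = (1361/π) × 0.944765 = 409.3 W/m².

Q̄ ≈ 409 W/m²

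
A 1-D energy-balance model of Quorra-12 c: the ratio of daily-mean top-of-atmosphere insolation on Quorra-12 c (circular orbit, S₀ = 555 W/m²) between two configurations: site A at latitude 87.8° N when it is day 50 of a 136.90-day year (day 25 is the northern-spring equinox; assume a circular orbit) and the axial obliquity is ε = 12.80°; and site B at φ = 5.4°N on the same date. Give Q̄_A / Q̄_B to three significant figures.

— Configuration A (φ=+87.8°):
Solar longitude: λ_s = 360° × (50 − 25)/136.90 = 65.741°.
sin δ = sin 12.80° × sin 65.741° = 0.20199, so δ = +11.653°.
cos H₀ = −tan(+87.8°) tan(+11.653°) = -5.3685 ≤ −1 ⇒ polar day, H₀ = π.
Bracket: H₀ sin φ sin δ + cos φ cos δ sin H₀ = 3.1416×0.99926×0.20199 + 0.03839×0.97939×0.00000 = 0.634102 + 0.000000 = 0.634102.
Q̄ = (S₀/π) × [bracket] = (555/π) × 0.634102 = 112.02 W/m².
— Configuration B (φ=+5.4°):
cos H₀ = −tan(+5.4°) tan(+11.653°) = -0.0195, H₀ = 1.5903 rad.
Bracket: H₀ sin φ sin δ + cos φ cos δ sin H₀ = 1.5903×0.09411×0.20199 + 0.99556×0.97939×0.99981 = 0.030230 + 0.974856 = 1.005086.
Q̄ = (S₀/π) × [bracket] = (555/π) × 1.005086 = 177.56 W/m².
Ratio Q̄_A / Q̄_B = 112.02 / 177.56 = 0.6309.

Q̄_A / Q̄_B ≈ 0.631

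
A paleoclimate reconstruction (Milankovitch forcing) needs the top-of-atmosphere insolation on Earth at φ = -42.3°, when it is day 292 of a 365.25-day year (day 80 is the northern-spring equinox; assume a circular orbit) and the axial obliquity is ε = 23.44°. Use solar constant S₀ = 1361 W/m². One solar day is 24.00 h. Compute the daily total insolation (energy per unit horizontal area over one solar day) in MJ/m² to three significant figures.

Solar longitude: λ_s = 360° × (292 − 80)/365.25 = 208.953°.
sin δ = sin 23.44° × sin 208.953° = -0.19256, so δ = -11.103°.
cos H₀ = −tan(-42.3°) tan(-11.103°) = -0.1786, H₀ = 1.7503 rad.
Bracket: H₀ sin φ sin δ + cos φ cos δ sin H₀ = 1.7503×-0.67301×-0.19256 + 0.73963×0.98128×0.98393 = 0.226830 + 0.714121 = 0.940951.
Q̄ = (S₀/π) × [bracket] = (1361/π) × 0.940951 = 407.64 W/m².
Daily total = Q̄ × 24.00 h × 3600 s/h = 407.64 × 24.00 × 3600 / 10⁶ = 35.22 MJ/m².

35.2 MJ/m²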